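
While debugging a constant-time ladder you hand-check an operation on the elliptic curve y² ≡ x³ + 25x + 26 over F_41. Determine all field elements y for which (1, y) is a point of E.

x³ + 25x + 26 = 52 ≡ 11 (mod 41).
11 is a non-residue mod 41; no y exists.

none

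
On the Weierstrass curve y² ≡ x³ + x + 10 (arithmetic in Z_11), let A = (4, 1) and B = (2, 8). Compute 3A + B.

First 3A:
Repeated addition: build up to 3A.
2A: tangent at (4, 1): λ = (3·4² + 1)/(2·1) ≡ 5/2. 2⁻¹ ≡ 6 (mod 11), so λ ≡ 5·6 ≡ 8.
  x = λ² - 4 - 4 = 64 - 8 ≡ 1; y = λ·(4 - 1) - 1 ≡ 1. → (1, 1)
3A: (1, 1) + (4, 1). λ = (1 - 1)/(4 - 1) ≡ 0/3 mod 11. 3⁻¹ ≡ 4 (mod 11), so λ ≡ 0.
  x = λ² - 1 - 4 = 0 - 5 ≡ 6; y = λ·(1 - 6) - 1 ≡ 10. → (6, 10)
3A = (6, 10).
Finally 3A + B:
(6, 10) + (2, 8). λ = (8 - 10)/(2 - 6) ≡ 9/7 mod 11. 7⁻¹ ≡ 8 (mod 11), so λ ≡ 6.
  x = λ² - 6 - 2 = 36 - 8 ≡ 6; y = λ·(6 - 6) - 10 ≡ 1. → (6, 1)

(6, 1)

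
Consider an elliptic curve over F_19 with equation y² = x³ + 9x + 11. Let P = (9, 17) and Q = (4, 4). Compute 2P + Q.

(17, 2)

First 2P:
Repeated addition: build up to 2P.
2P: tangent at (9, 17): λ = (3·9² + 9)/(2·17) ≡ 5/15. 15⁻¹ ≡ 14 (mod 19) since 15·14 = 210 ≡ 1, so λ ≡ 5·14 ≡ 13.
  x = λ² - 9 - 9 = 169 - 18 ≡ 18; y = λ·(9 - 18) - 17 ≡ 18. → (18, 18)
2P = (18, 18).
Finally 2P + Q:
(18, 18) + (4, 4). λ = (4 - 18)/(4 - 18) ≡ 5/5 mod 19. 5⁻¹ ≡ 4 (mod 19), so λ ≡ 1.
  x = λ² - 18 - 4 = 1 - 22 ≡ 17; y = λ·(18 - 17) - 18 ≡ 2. → (17, 2)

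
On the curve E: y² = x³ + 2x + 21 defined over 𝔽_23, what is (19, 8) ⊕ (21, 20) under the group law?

(19, 15)

(19, 8) + (21, 20). λ = (20 - 8)/(21 - 19) ≡ 12/2 mod 23. 2⁻¹ ≡ 12 (mod 23) since 2·12 = 24 ≡ 1, so λ ≡ 6.
  x = λ² - 19 - 21 = 36 - 40 ≡ 19; y = λ·(19 - 19) - 8 ≡ 15. → (19, 15)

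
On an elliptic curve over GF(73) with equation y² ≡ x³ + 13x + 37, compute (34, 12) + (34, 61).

O

The two points share x = 34 and their y-coordinates satisfy 12 + 61 ≡ 0 (mod 73), so they are inverses. Their sum is O.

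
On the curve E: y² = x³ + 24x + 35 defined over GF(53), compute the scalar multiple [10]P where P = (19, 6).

(30, 6)

Double-and-add on 10 = (1010)₂. Start with P = (19, 6) for the leading 1-bit.
double: tangent at (19, 6): λ = (3·19² + 24)/(2·6) ≡ 47/12. 12⁻¹ ≡ 31 (mod 53), so λ ≡ 47·31 ≡ 26.
  x = λ² - 19 - 19 = 676 - 38 ≡ 2; y = λ·(19 - 2) - 6 ≡ 12. → (2, 12)
double: tangent at (2, 12): λ = (3·2² + 24)/(2·12) ≡ 36/24. 24⁻¹ ≡ 42 (mod 53), so λ ≡ 36·42 ≡ 28.
  x = λ² - 2 - 2 = 784 - 4 ≡ 38; y = λ·(2 - 38) - 12 ≡ 40. → (38, 40)
add P: (38, 40) + (19, 6). λ = (6 - 40)/(19 - 38) ≡ 19/34 mod 53. 34⁻¹ ≡ 39 (mod 53), so λ ≡ 52.
  x = λ² - 38 - 19 = 2704 - 57 ≡ 50; y = λ·(38 - 50) - 40 ≡ 25. → (50, 25)
double: tangent at (50, 25): λ = (3·50² + 24)/(2·25) ≡ 51/50. 50⁻¹ ≡ 35 (mod 53) since 50·35 = 1750 ≡ 1, so λ ≡ 51·35 ≡ 36.
  x = λ² - 50 - 50 = 1296 - 100 ≡ 30; y = λ·(50 - 30) - 25 ≡ 6. → (30, 6)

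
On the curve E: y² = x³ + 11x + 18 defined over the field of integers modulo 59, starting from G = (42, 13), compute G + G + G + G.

(29, 8)

Double-and-add on 4 = (100)₂. Start with G = (42, 13) for the leading 1-bit.
double: tangent at (42, 13): λ = (3·42² + 11)/(2·13) ≡ 52/26. 26⁻¹ ≡ 25 (mod 59) since 26·25 = 650 ≡ 1, so λ ≡ 52·25 ≡ 2.
  x = λ² - 42 - 42 = 4 - 84 ≡ 38; y = λ·(42 - 38) - 13 ≡ 54. → (38, 54)
double: tangent at (38, 54): λ = (3·38² + 11)/(2·54) ≡ 36/49. 49⁻¹ ≡ 53 (mod 59) since 49·53 = 2597 ≡ 1, so λ ≡ 36·53 ≡ 20.
  x = λ² - 38 - 38 = 400 - 76 ≡ 29; y = λ·(38 - 29) - 54 ≡ 8. → (29, 8)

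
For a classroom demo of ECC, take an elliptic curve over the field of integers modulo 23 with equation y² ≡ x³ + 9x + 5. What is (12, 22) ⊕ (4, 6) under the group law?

(12, 22) + (4, 6). λ = (6 - 22)/(4 - 12) ≡ 7/15 mod 23. 15⁻¹ ≡ 20 (mod 23), so λ ≡ 2.
  x = λ² - 12 - 4 = 4 - 16 ≡ 11; y = λ·(12 - 11) - 22 ≡ 3. → (11, 3)

(11, 3)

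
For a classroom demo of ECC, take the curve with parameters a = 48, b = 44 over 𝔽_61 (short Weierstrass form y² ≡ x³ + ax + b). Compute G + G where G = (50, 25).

(10, 11)

tangent at (50, 25): λ = (3·50² + 48)/(2·25) ≡ 45/50. 50⁻¹ ≡ 11 (mod 61) since 50·11 = 550 ≡ 1, so λ ≡ 45·11 ≡ 7.
  x = λ² - 50 - 50 = 49 - 100 ≡ 10; y = λ·(50 - 10) - 25 ≡ 11. → (10, 11)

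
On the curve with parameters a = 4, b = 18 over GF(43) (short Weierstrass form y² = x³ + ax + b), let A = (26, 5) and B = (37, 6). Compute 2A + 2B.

First 2A:
Repeated addition: build up to 2A.
2A: tangent at (26, 5): λ = (3·26² + 4)/(2·5) ≡ 11/10. 10⁻¹ ≡ 13 (mod 43), so λ ≡ 11·13 ≡ 14.
  x = λ² - 26 - 26 = 196 - 52 ≡ 15; y = λ·(26 - 15) - 5 ≡ 20. → (15, 20)
2A = (15, 20).
Next 2B:
Repeated addition: build up to 2B.
2B: tangent at (37, 6): λ = (3·37² + 4)/(2·6) ≡ 26/12. 12⁻¹ ≡ 18 (mod 43), so λ ≡ 26·18 ≡ 38.
  x = λ² - 37 - 37 = 1444 - 74 ≡ 37; y = λ·(37 - 37) - 6 ≡ 37. → (37, 37)
2B = (37, 37).
Finally 2A + 2B:
(15, 20) + (37, 37). λ = (37 - 20)/(37 - 15) ≡ 17/22 mod 43. 22⁻¹ ≡ 2 (mod 43) since 22·2 = 44 ≡ 1, so λ ≡ 34.
  x = λ² - 15 - 37 = 1156 - 52 ≡ 29; y = λ·(15 - 29) - 20 ≡ 20. → (29, 20)

(29, 20)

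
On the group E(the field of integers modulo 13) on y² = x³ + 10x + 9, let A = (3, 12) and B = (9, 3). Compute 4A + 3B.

(0, 10)

First 4A:
Repeated addition: build up to 4A.
2A: tangent at (3, 12): λ = (3·3² + 10)/(2·12) ≡ 11/11. 11⁻¹ ≡ 6 (mod 13), so λ ≡ 11·6 ≡ 1.
  x = λ² - 3 - 3 = 1 - 6 ≡ 8; y = λ·(3 - 8) - 12 ≡ 9. → (8, 9)
3A: (8, 9) + (3, 12). λ = (12 - 9)/(3 - 8) ≡ 3/8 mod 13. 8⁻¹ ≡ 5 (mod 13), so λ ≡ 2.
  x = λ² - 8 - 3 = 4 - 11 ≡ 6; y = λ·(8 - 6) - 9 ≡ 8. → (6, 8)
4A: (6, 8) + (3, 12). λ = (12 - 8)/(3 - 6) ≡ 4/10 mod 13. 10⁻¹ ≡ 4 (mod 13) since 10·4 = 40 ≡ 1, so λ ≡ 3.
  x = λ² - 6 - 3 = 9 - 9 ≡ 0; y = λ·(6 - 0) - 8 ≡ 10. → (0, 10)
4A = (0, 10).
Next 3B:
Repeated addition: build up to 3B.
2B: tangent at (9, 3): λ = (3·9² + 10)/(2·3) ≡ 6/6. 6⁻¹ ≡ 11 (mod 13), so λ ≡ 6·11 ≡ 1.
  x = λ² - 9 - 9 = 1 - 18 ≡ 9; y = λ·(9 - 9) - 3 ≡ 10. → (9, 10)
3B: (9, 10) + (9, 3): same x and y₁ ≡ -y₂, so the sum is the point at infinity.
3B = the point at infinity.
Finally 4A + 3B:
(0, 10) + the point at infinity = (0, 10) (identity).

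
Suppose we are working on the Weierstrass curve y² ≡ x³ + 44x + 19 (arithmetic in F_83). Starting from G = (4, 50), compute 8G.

(38, 17)

Repeated addition: build up to 8G.
2G: tangent at (4, 50): λ = (3·4² + 44)/(2·50) ≡ 9/17. 17⁻¹ ≡ 44 (mod 83), so λ ≡ 9·44 ≡ 64.
  x = λ² - 4 - 4 = 4096 - 8 ≡ 21; y = λ·(4 - 21) - 50 ≡ 24. → (21, 24)
3G: (21, 24) + (4, 50). λ = (50 - 24)/(4 - 21) ≡ 26/66 mod 83. 66⁻¹ ≡ 39 (mod 83), so λ ≡ 18.
  x = λ² - 21 - 4 = 324 - 25 ≡ 50; y = λ·(21 - 50) - 24 ≡ 35. → (50, 35)
4G: (50, 35) + (4, 50). λ = (50 - 35)/(4 - 50) ≡ 15/37 mod 83. 37⁻¹ ≡ 9 (mod 83), so λ ≡ 52.
  x = λ² - 50 - 4 = 2704 - 54 ≡ 77; y = λ·(50 - 77) - 35 ≡ 55. → (77, 55)
5G: (77, 55) + (4, 50). λ = (50 - 55)/(4 - 77) ≡ 78/10 mod 83. 10⁻¹ ≡ 25 (mod 83) since 10·25 = 250 ≡ 1, so λ ≡ 41.
  x = λ² - 77 - 4 = 1681 - 81 ≡ 23; y = λ·(77 - 23) - 55 ≡ 1. → (23, 1)
6G: (23, 1) + (4, 50). λ = (50 - 1)/(4 - 23) ≡ 49/64 mod 83. 64⁻¹ ≡ 48 (mod 83) since 64·48 = 3072 ≡ 1, so λ ≡ 28.
  x = λ² - 23 - 4 = 784 - 27 ≡ 10; y = λ·(23 - 10) - 1 ≡ 31. → (10, 31)
7G: (10, 31) + (4, 50). λ = (50 - 31)/(4 - 10) ≡ 19/77 mod 83. 77⁻¹ ≡ 69 (mod 83), so λ ≡ 66.
  x = λ² - 10 - 4 = 4356 - 14 ≡ 26; y = λ·(10 - 26) - 31 ≡ 75. → (26, 75)
8G: (26, 75) + (4, 50). λ = (50 - 75)/(4 - 26) ≡ 58/61 mod 83. 61⁻¹ ≡ 49 (mod 83), so λ ≡ 20.
  x = λ² - 26 - 4 = 400 - 30 ≡ 38; y = λ·(26 - 38) - 75 ≡ 17. → (38, 17)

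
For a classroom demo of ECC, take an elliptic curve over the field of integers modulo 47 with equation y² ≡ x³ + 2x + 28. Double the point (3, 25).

(30, 43)

tangent at (3, 25): λ = (3·3² + 2)/(2·25) ≡ 29/3. 3⁻¹ ≡ 16 (mod 47), so λ ≡ 29·16 ≡ 41.
  x = λ² - 3 - 3 = 1681 - 6 ≡ 30; y = λ·(3 - 30) - 25 ≡ 43. → (30, 43)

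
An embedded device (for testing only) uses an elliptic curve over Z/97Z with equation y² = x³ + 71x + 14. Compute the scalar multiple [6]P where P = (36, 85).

(15, 63)

Double-and-add on 6 = (110)₂. Start with P = (36, 85) for the leading 1-bit.
double: tangent at (36, 85): λ = (3·36² + 71)/(2·85) ≡ 79/73. 73⁻¹ ≡ 4 (mod 97) since 73·4 = 292 ≡ 1, so λ ≡ 79·4 ≡ 25.
  x = λ² - 36 - 36 = 625 - 72 ≡ 68; y = λ·(36 - 68) - 85 ≡ 85. → (68, 85)
add P: (68, 85) + (36, 85). λ = (85 - 85)/(36 - 68) ≡ 0/65 mod 97. 65⁻¹ ≡ 3 (mod 97) since 65·3 = 195 ≡ 1, so λ ≡ 0.
  x = λ² - 68 - 36 = 0 - 104 ≡ 90; y = λ·(68 - 90) - 85 ≡ 12. → (90, 12)
double: tangent at (90, 12): λ = (3·90² + 71)/(2·12) ≡ 24/24. 24⁻¹ ≡ 93 (mod 97), so λ ≡ 24·93 ≡ 1.
  x = λ² - 90 - 90 = 1 - 180 ≡ 15; y = λ·(90 - 15) - 12 ≡ 63. → (15, 63)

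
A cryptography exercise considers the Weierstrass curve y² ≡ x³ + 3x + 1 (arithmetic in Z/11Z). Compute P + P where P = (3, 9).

(9, 3)

tangent at (3, 9): λ = (3·3² + 3)/(2·9) ≡ 8/7. 7⁻¹ ≡ 8 (mod 11), so λ ≡ 8·8 ≡ 9.
  x = λ² - 3 - 3 = 81 - 6 ≡ 9; y = λ·(3 - 9) - 9 ≡ 3. → (9, 3)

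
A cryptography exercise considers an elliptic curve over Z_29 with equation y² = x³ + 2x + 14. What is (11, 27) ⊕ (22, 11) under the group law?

(24, 13)

(11, 27) + (22, 11). λ = (11 - 27)/(22 - 11) ≡ 13/11 mod 29. 11⁻¹ ≡ 8 (mod 29) since 11·8 = 88 ≡ 1, so λ ≡ 17.
  x = λ² - 11 - 22 = 289 - 33 ≡ 24; y = λ·(11 - 24) - 27 ≡ 13. → (24, 13)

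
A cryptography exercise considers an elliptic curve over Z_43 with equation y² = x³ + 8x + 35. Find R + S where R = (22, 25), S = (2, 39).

(1, 42)

(22, 25) + (2, 39). λ = (39 - 25)/(2 - 22) ≡ 14/23 mod 43. 23⁻¹ ≡ 15 (mod 43) since 23·15 = 345 ≡ 1, so λ ≡ 38.
  x = λ² - 22 - 2 = 1444 - 24 ≡ 1; y = λ·(22 - 1) - 25 ≡ 42. → (1, 42)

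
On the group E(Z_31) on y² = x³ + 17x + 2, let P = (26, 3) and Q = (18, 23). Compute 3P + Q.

(23, 25)

First 3P:
Repeated addition: build up to 3P.
2P: tangent at (26, 3): λ = (3·26² + 17)/(2·3) ≡ 30/6. 6⁻¹ ≡ 26 (mod 31), so λ ≡ 30·26 ≡ 5.
  x = λ² - 26 - 26 = 25 - 52 ≡ 4; y = λ·(26 - 4) - 3 ≡ 14. → (4, 14)
3P: (4, 14) + (26, 3). λ = (3 - 14)/(26 - 4) ≡ 20/22 mod 31. 22⁻¹ ≡ 24 (mod 31), so λ ≡ 15.
  x = λ² - 4 - 26 = 225 - 30 ≡ 9; y = λ·(4 - 9) - 14 ≡ 4. → (9, 4)
3P = (9, 4).
Finally 3P + Q:
(9, 4) + (18, 23). λ = (23 - 4)/(18 - 9) ≡ 19/9 mod 31. 9⁻¹ ≡ 7 (mod 31) since 9·7 = 63 ≡ 1, so λ ≡ 9.
  x = λ² - 9 - 18 = 81 - 27 ≡ 23; y = λ·(9 - 23) - 4 ≡ 25. → (23, 25)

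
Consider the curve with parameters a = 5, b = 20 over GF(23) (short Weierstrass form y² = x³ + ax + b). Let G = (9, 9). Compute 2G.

tangent at (9, 9): λ = (3·9² + 5)/(2·9) ≡ 18/18. 18⁻¹ ≡ 9 (mod 23), so λ ≡ 18·9 ≡ 1.
  x = λ² - 9 - 9 = 1 - 18 ≡ 6; y = λ·(9 - 6) - 9 ≡ 17. → (6, 17)

(6, 17)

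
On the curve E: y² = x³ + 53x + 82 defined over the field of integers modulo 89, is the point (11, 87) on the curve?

y² = 87² ≡ 4; x³ + 53x + 82 = 1996 ≡ 38 (mod 89). 4 ≠ 38.

no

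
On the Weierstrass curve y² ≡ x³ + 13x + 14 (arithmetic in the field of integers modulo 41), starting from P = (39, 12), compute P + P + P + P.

(39, 29)

Double-and-add on 4 = (100)₂. Start with P = (39, 12) for the leading 1-bit.
double: tangent at (39, 12): λ = (3·39² + 13)/(2·12) ≡ 25/24. 24⁻¹ ≡ 12 (mod 41), so λ ≡ 25·12 ≡ 13.
  x = λ² - 39 - 39 = 169 - 78 ≡ 9; y = λ·(39 - 9) - 12 ≡ 9. → (9, 9)
double: tangent at (9, 9): λ = (3·9² + 13)/(2·9) ≡ 10/18. 18⁻¹ ≡ 16 (mod 41) since 18·16 = 288 ≡ 1, so λ ≡ 10·16 ≡ 37.
  x = λ² - 9 - 9 = 1369 - 18 ≡ 39; y = λ·(9 - 39) - 9 ≡ 29. → (39, 29)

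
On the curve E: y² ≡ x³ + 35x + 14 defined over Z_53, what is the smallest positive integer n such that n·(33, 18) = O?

2P: tangent at (33, 18): λ = (3·33² + 35)/(2·18) ≡ 16/36. 36⁻¹ ≡ 28 (mod 53) since 36·28 = 1008 ≡ 1, so λ ≡ 16·28 ≡ 24.
  x = λ² - 33 - 33 = 576 - 66 ≡ 33; y = λ·(33 - 33) - 18 ≡ 35. → (33, 35)
3P: (33, 35) + (33, 18): same x and y₁ ≡ -y₂, so the sum is O.
3P = O, so the order is 3.

3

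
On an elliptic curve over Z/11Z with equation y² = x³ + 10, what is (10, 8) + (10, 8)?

(5, 6)

tangent at (10, 8): λ = (3·10² + 0)/(2·8) ≡ 3/5. 5⁻¹ ≡ 9 (mod 11), so λ ≡ 3·9 ≡ 5.
  x = λ² - 10 - 10 = 25 - 20 ≡ 5; y = λ·(10 - 5) - 8 ≡ 6. → (5, 6)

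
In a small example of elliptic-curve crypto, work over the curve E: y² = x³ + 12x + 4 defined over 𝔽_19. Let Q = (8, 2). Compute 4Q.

Double-and-add on 4 = (100)₂. Start with Q = (8, 2) for the leading 1-bit.
double: tangent at (8, 2): λ = (3·8² + 12)/(2·2) ≡ 14/4. 4⁻¹ ≡ 5 (mod 19) since 4·5 = 20 ≡ 1, so λ ≡ 14·5 ≡ 13.
  x = λ² - 8 - 8 = 169 - 16 ≡ 1; y = λ·(8 - 1) - 2 ≡ 13. → (1, 13)
double: tangent at (1, 13): λ = (3·1² + 12)/(2·13) ≡ 15/7. 7⁻¹ ≡ 11 (mod 19) since 7·11 = 77 ≡ 1, so λ ≡ 15·11 ≡ 13.
  x = λ² - 1 - 1 = 169 - 2 ≡ 15; y = λ·(1 - 15) - 13 ≡ 14. → (15, 14)

(15, 14)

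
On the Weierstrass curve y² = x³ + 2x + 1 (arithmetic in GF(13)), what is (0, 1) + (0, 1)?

(1, 11)

tangent at (0, 1): λ = (3·0² + 2)/(2·1) ≡ 2/2. 2⁻¹ ≡ 7 (mod 13) since 2·7 = 14 ≡ 1, so λ ≡ 2·7 ≡ 1.
  x = λ² - 0 - 0 = 1 - 0 ≡ 1; y = λ·(0 - 1) - 1 ≡ 11. → (1, 11)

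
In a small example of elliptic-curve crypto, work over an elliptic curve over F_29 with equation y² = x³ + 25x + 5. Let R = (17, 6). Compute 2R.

(4, 13)

tangent at (17, 6): λ = (3·17² + 25)/(2·6) ≡ 22/12. 12⁻¹ ≡ 17 (mod 29) since 12·17 = 204 ≡ 1, so λ ≡ 22·17 ≡ 26.
  x = λ² - 17 - 17 = 676 - 34 ≡ 4; y = λ·(17 - 4) - 6 ≡ 13. → (4, 13)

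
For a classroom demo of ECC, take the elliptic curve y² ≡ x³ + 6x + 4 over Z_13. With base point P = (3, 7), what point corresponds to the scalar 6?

Repeated addition: build up to 6P.
2P: tangent at (3, 7): λ = (3·3² + 6)/(2·7) ≡ 7/1. 1⁻¹ ≡ 1 (mod 13), so λ ≡ 7·1 ≡ 7.
  x = λ² - 3 - 3 = 49 - 6 ≡ 4; y = λ·(3 - 4) - 7 ≡ 12. → (4, 12)
3P: (4, 12) + (3, 7). λ = (7 - 12)/(3 - 4) ≡ 8/12 mod 13. 12⁻¹ ≡ 12 (mod 13) since 12·12 = 144 ≡ 1, so λ ≡ 5.
  x = λ² - 4 - 3 = 25 - 7 ≡ 5; y = λ·(4 - 5) - 12 ≡ 9. → (5, 9)
4P: (5, 9) + (3, 7). λ = (7 - 9)/(3 - 5) ≡ 11/11 mod 13. 11⁻¹ ≡ 6 (mod 13), so λ ≡ 1.
  x = λ² - 5 - 3 = 1 - 8 ≡ 6; y = λ·(5 - 6) - 9 ≡ 3. → (6, 3)
5P: (6, 3) + (3, 7). λ = (7 - 3)/(3 - 6) ≡ 4/10 mod 13. 10⁻¹ ≡ 4 (mod 13) since 10·4 = 40 ≡ 1, so λ ≡ 3.
  x = λ² - 6 - 3 = 9 - 9 ≡ 0; y = λ·(6 - 0) - 3 ≡ 2. → (0, 2)
6P: (0, 2) + (3, 7). λ = (7 - 2)/(3 - 0) ≡ 5/3 mod 13. 3⁻¹ ≡ 9 (mod 13) since 3·9 = 27 ≡ 1, so λ ≡ 6.
  x = λ² - 0 - 3 = 36 - 3 ≡ 7; y = λ·(0 - 7) - 2 ≡ 8. → (7, 8)

(7, 8)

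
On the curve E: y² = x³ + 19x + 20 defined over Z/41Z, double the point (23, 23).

(15, 21)

tangent at (23, 23): λ = (3·23² + 19)/(2·23) ≡ 7/5. 5⁻¹ ≡ 33 (mod 41), so λ ≡ 7·33 ≡ 26.
  x = λ² - 23 - 23 = 676 - 46 ≡ 15; y = λ·(23 - 15) - 23 ≡ 21. → (15, 21)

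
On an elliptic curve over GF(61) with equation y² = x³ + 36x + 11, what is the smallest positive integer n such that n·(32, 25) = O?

9

2P: tangent at (32, 25): λ = (3·32² + 36)/(2·25) ≡ 58/50. 50⁻¹ ≡ 11 (mod 61) since 50·11 = 550 ≡ 1, so λ ≡ 58·11 ≡ 28.
  x = λ² - 32 - 32 = 784 - 64 ≡ 49; y = λ·(32 - 49) - 25 ≡ 48. → (49, 48)
3P: (49, 48) + (32, 25). λ = (25 - 48)/(32 - 49) ≡ 38/44 mod 61. 44⁻¹ ≡ 43 (mod 61) since 44·43 = 1892 ≡ 1, so λ ≡ 48.
  x = λ² - 49 - 32 = 2304 - 81 ≡ 27; y = λ·(49 - 27) - 48 ≡ 32. → (27, 32)
4P: (27, 32) + (32, 25). λ = (25 - 32)/(32 - 27) ≡ 54/5 mod 61. 5⁻¹ ≡ 49 (mod 61) since 5·49 = 245 ≡ 1, so λ ≡ 23.
  x = λ² - 27 - 32 = 529 - 59 ≡ 43; y = λ·(27 - 43) - 32 ≡ 27. → (43, 27)
5P: (43, 27) + (32, 25). λ = (25 - 27)/(32 - 43) ≡ 59/50 mod 61. 50⁻¹ ≡ 11 (mod 61), so λ ≡ 39.
  x = λ² - 43 - 32 = 1521 - 75 ≡ 43; y = λ·(43 - 43) - 27 ≡ 34. → (43, 34)
6P: (43, 34) + (32, 25). λ = (25 - 34)/(32 - 43) ≡ 52/50 mod 61. 50⁻¹ ≡ 11 (mod 61) since 50·11 = 550 ≡ 1, so λ ≡ 23.
  x = λ² - 43 - 32 = 529 - 75 ≡ 27; y = λ·(43 - 27) - 34 ≡ 29. → (27, 29)
7P: (27, 29) + (32, 25). λ = (25 - 29)/(32 - 27) ≡ 57/5 mod 61. 5⁻¹ ≡ 49 (mod 61) since 5·49 = 245 ≡ 1, so λ ≡ 48.
  x = λ² - 27 - 32 = 2304 - 59 ≡ 49; y = λ·(27 - 49) - 29 ≡ 13. → (49, 13)
8P: (49, 13) + (32, 25). λ = (25 - 13)/(32 - 49) ≡ 12/44 mod 61. 44⁻¹ ≡ 43 (mod 61) since 44·43 = 1892 ≡ 1, so λ ≡ 28.
  x = λ² - 49 - 32 = 784 - 81 ≡ 32; y = λ·(49 - 32) - 13 ≡ 36. → (32, 36)
9P: (32, 36) + (32, 25): same x and y₁ ≡ -y₂, so the sum is O.
9P = O, so the order is 9.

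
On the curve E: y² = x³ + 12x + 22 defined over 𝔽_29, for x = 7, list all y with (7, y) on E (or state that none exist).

x³ + 12x + 22 = 449 ≡ 14 (mod 29).
14 is a non-residue mod 29; no y exists.

none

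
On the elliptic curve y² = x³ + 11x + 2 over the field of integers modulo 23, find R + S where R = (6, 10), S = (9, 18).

(10, 10)

(6, 10) + (9, 18). λ = (18 - 10)/(9 - 6) ≡ 8/3 mod 23. 3⁻¹ ≡ 8 (mod 23), so λ ≡ 18.
  x = λ² - 6 - 9 = 324 - 15 ≡ 10; y = λ·(6 - 10) - 10 ≡ 10. → (10, 10)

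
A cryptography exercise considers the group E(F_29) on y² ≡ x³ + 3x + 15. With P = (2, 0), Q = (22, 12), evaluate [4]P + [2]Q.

First 4P:
Double-and-add on 4 = (100)₂. Start with P = (2, 0) for the leading 1-bit.
double: (2, 0) + (2, 0): same x and y₁ ≡ -y₂, so the sum is the point at infinity.
double: the point at infinity + the point at infinity = the point at infinity (identity).
4P = the point at infinity.
Next 2Q:
Repeated addition: build up to 2Q.
2Q: tangent at (22, 12): λ = (3·22² + 3)/(2·12) ≡ 5/24. 24⁻¹ ≡ 23 (mod 29) since 24·23 = 552 ≡ 1, so λ ≡ 5·23 ≡ 28.
  x = λ² - 22 - 22 = 784 - 44 ≡ 15; y = λ·(22 - 15) - 12 ≡ 10. → (15, 10)
2Q = (15, 10).
Finally 4P + 2Q:
the point at infinity + (15, 10) = (15, 10) (identity).

(15, 10)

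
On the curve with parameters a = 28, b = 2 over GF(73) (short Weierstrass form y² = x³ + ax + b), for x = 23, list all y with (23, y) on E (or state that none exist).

29, 44

x³ + 28x + 2 = 12813 ≡ 38 (mod 73).
Square roots of 38 mod 73: 29 and 44 (since 29² = 841 ≡ 38).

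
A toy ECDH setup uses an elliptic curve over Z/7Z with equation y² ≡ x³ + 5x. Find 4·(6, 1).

Write Q = (6, 1).
Double-and-add on 4 = (100)₂. Start with Q = (6, 1) for the leading 1-bit.
double: tangent at (6, 1): λ = (3·6² + 5)/(2·1) ≡ 1/2. 2⁻¹ ≡ 4 (mod 7), so λ ≡ 1·4 ≡ 4.
  x = λ² - 6 - 6 = 16 - 12 ≡ 4; y = λ·(6 - 4) - 1 ≡ 0. → (4, 0)
double: (4, 0) + (4, 0): same x and y₁ ≡ -y₂, so the sum is ∞.

O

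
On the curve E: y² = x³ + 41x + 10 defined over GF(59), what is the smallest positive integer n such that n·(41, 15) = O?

2P: tangent at (41, 15): λ = (3·41² + 41)/(2·15) ≡ 10/30. 30⁻¹ ≡ 2 (mod 59), so λ ≡ 10·2 ≡ 20.
  x = λ² - 41 - 41 = 400 - 82 ≡ 23; y = λ·(41 - 23) - 15 ≡ 50. → (23, 50)
3P: (23, 50) + (41, 15). λ = (15 - 50)/(41 - 23) ≡ 24/18 mod 59. 18⁻¹ ≡ 23 (mod 59), so λ ≡ 21.
  x = λ² - 23 - 41 = 441 - 64 ≡ 23; y = λ·(23 - 23) - 50 ≡ 9. → (23, 9)
4P: (23, 9) + (41, 15). λ = (15 - 9)/(41 - 23) ≡ 6/18 mod 59. 18⁻¹ ≡ 23 (mod 59), so λ ≡ 20.
  x = λ² - 23 - 41 = 400 - 64 ≡ 41; y = λ·(23 - 41) - 9 ≡ 44. → (41, 44)
5P: (41, 44) + (41, 15): same x and y₁ ≡ -y₂, so the sum is O.
5P = O, so the order is 5.

5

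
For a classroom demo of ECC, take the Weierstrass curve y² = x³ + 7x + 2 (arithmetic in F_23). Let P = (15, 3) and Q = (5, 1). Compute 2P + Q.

O

First 2P:
Repeated addition: build up to 2P.
2P: tangent at (15, 3): λ = (3·15² + 7)/(2·3) ≡ 15/6. 6⁻¹ ≡ 4 (mod 23), so λ ≡ 15·4 ≡ 14.
  x = λ² - 15 - 15 = 196 - 30 ≡ 5; y = λ·(15 - 5) - 3 ≡ 22. → (5, 22)
2P = (5, 22).
Finally 2P + Q:
(5, 22) + (5, 1): same x and y₁ ≡ -y₂, so the sum is the point at infinity.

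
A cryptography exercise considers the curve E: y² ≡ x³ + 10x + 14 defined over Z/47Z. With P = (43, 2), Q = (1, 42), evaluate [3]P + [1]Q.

(17, 16)

First 3P:
Repeated addition: build up to 3P.
2P: tangent at (43, 2): λ = (3·43² + 10)/(2·2) ≡ 11/4. 4⁻¹ ≡ 12 (mod 47) since 4·12 = 48 ≡ 1, so λ ≡ 11·12 ≡ 38.
  x = λ² - 43 - 43 = 1444 - 86 ≡ 42; y = λ·(43 - 42) - 2 ≡ 36. → (42, 36)
3P: (42, 36) + (43, 2). λ = (2 - 36)/(43 - 42) ≡ 13/1 mod 47. 1⁻¹ ≡ 1 (mod 47), so λ ≡ 13.
  x = λ² - 42 - 43 = 169 - 85 ≡ 37; y = λ·(42 - 37) - 36 ≡ 29. → (37, 29)
3P = (37, 29).
Finally 3P + Q:
(37, 29) + (1, 42). λ = (42 - 29)/(1 - 37) ≡ 13/11 mod 47. 11⁻¹ ≡ 30 (mod 47), so λ ≡ 14.
  x = λ² - 37 - 1 = 196 - 38 ≡ 17; y = λ·(37 - 17) - 29 ≡ 16. → (17, 16)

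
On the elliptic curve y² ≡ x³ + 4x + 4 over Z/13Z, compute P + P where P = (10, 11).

tangent at (10, 11): λ = (3·10² + 4)/(2·11) ≡ 5/9. 9⁻¹ ≡ 3 (mod 13), so λ ≡ 5·3 ≡ 2.
  x = λ² - 10 - 10 = 4 - 20 ≡ 10; y = λ·(10 - 10) - 11 ≡ 2. → (10, 2)

(10, 2)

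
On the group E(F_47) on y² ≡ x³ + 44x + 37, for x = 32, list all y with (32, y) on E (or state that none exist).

x³ + 44x + 37 = 34213 ≡ 44 (mod 47).
44 is a non-residue mod 47; no y exists.

none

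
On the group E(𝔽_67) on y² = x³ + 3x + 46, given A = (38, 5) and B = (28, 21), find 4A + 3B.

(47, 19)

First 4A:
Double-and-add on 4 = (100)₂. Start with A = (38, 5) for the leading 1-bit.
double: tangent at (38, 5): λ = (3·38² + 3)/(2·5) ≡ 47/10. 10⁻¹ ≡ 47 (mod 67) since 10·47 = 470 ≡ 1, so λ ≡ 47·47 ≡ 65.
  x = λ² - 38 - 38 = 4225 - 76 ≡ 62; y = λ·(38 - 62) - 5 ≡ 43. → (62, 43)
double: tangent at (62, 43): λ = (3·62² + 3)/(2·43) ≡ 11/19. 19⁻¹ ≡ 60 (mod 67), so λ ≡ 11·60 ≡ 57.
  x = λ² - 62 - 62 = 3249 - 124 ≡ 43; y = λ·(62 - 43) - 43 ≡ 35. → (43, 35)
4A = (43, 35).
Next 3B:
Repeated addition: build up to 3B.
2B: tangent at (28, 21): λ = (3·28² + 3)/(2·21) ≡ 10/42. 42⁻¹ ≡ 8 (mod 67), so λ ≡ 10·8 ≡ 13.
  x = λ² - 28 - 28 = 169 - 56 ≡ 46; y = λ·(28 - 46) - 21 ≡ 13. → (46, 13)
3B: (46, 13) + (28, 21). λ = (21 - 13)/(28 - 46) ≡ 8/49 mod 67. 49⁻¹ ≡ 26 (mod 67) since 49·26 = 1274 ≡ 1, so λ ≡ 7.
  x = λ² - 46 - 28 = 49 - 74 ≡ 42; y = λ·(46 - 42) - 13 ≡ 15. → (42, 15)
3B = (42, 15).
Finally 4A + 3B:
(43, 35) + (42, 15). λ = (15 - 35)/(42 - 43) ≡ 47/66 mod 67. 66⁻¹ ≡ 66 (mod 67), so λ ≡ 20.
  x = λ² - 43 - 42 = 400 - 85 ≡ 47; y = λ·(43 - 47) - 35 ≡ 19. → (47, 19)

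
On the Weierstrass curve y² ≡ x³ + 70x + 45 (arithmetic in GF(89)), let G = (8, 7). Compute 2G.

(20, 10)

tangent at (8, 7): λ = (3·8² + 70)/(2·7) ≡ 84/14. 14⁻¹ ≡ 70 (mod 89) since 14·70 = 980 ≡ 1, so λ ≡ 84·70 ≡ 6.
  x = λ² - 8 - 8 = 36 - 16 ≡ 20; y = λ·(8 - 20) - 7 ≡ 10. → (20, 10)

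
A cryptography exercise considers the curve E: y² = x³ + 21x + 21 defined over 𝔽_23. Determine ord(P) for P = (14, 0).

2P: (14, 0) + (14, 0): same x and y₁ ≡ -y₂, so the sum is O.
2P = O, so the order is 2.

2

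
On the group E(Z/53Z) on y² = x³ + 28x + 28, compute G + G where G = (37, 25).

(38, 46)

tangent at (37, 25): λ = (3·37² + 28)/(2·25) ≡ 1/50. 50⁻¹ ≡ 35 (mod 53), so λ ≡ 1·35 ≡ 35.
  x = λ² - 37 - 37 = 1225 - 74 ≡ 38; y = λ·(37 - 38) - 25 ≡ 46. → (38, 46)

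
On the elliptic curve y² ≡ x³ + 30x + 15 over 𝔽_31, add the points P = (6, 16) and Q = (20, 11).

(23, 10)

(6, 16) + (20, 11). λ = (11 - 16)/(20 - 6) ≡ 26/14 mod 31. 14⁻¹ ≡ 20 (mod 31), so λ ≡ 24.
  x = λ² - 6 - 20 = 576 - 26 ≡ 23; y = λ·(6 - 23) - 16 ≡ 10. → (23, 10)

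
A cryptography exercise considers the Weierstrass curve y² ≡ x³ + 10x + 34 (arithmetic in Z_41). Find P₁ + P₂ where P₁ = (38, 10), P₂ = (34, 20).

(6, 33)

(38, 10) + (34, 20). λ = (20 - 10)/(34 - 38) ≡ 10/37 mod 41. 37⁻¹ ≡ 10 (mod 41), so λ ≡ 18.
  x = λ² - 38 - 34 = 324 - 72 ≡ 6; y = λ·(38 - 6) - 10 ≡ 33. → (6, 33)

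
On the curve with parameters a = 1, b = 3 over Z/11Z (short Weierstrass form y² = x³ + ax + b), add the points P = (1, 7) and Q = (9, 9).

(1, 7) + (9, 9). λ = (9 - 7)/(9 - 1) ≡ 2/8 mod 11. 8⁻¹ ≡ 7 (mod 11) since 8·7 = 56 ≡ 1, so λ ≡ 3.
  x = λ² - 1 - 9 = 9 - 10 ≡ 10; y = λ·(1 - 10) - 7 ≡ 10. → (10, 10)

(10, 10)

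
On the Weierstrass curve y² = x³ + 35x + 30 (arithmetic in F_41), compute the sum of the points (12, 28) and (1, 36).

(37, 20)

(12, 28) + (1, 36). λ = (36 - 28)/(1 - 12) ≡ 8/30 mod 41. 30⁻¹ ≡ 26 (mod 41), so λ ≡ 3.
  x = λ² - 12 - 1 = 9 - 13 ≡ 37; y = λ·(12 - 37) - 28 ≡ 20. → (37, 20)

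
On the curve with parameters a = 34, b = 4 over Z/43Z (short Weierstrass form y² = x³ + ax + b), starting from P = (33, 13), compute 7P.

Repeated addition: build up to 7P.
2P: tangent at (33, 13): λ = (3·33² + 34)/(2·13) ≡ 33/26. 26⁻¹ ≡ 5 (mod 43), so λ ≡ 33·5 ≡ 36.
  x = λ² - 33 - 33 = 1296 - 66 ≡ 26; y = λ·(33 - 26) - 13 ≡ 24. → (26, 24)
3P: (26, 24) + (33, 13). λ = (13 - 24)/(33 - 26) ≡ 32/7 mod 43. 7⁻¹ ≡ 37 (mod 43), so λ ≡ 23.
  x = λ² - 26 - 33 = 529 - 59 ≡ 40; y = λ·(26 - 40) - 24 ≡ 41. → (40, 41)
4P: (40, 41) + (33, 13). λ = (13 - 41)/(33 - 40) ≡ 15/36 mod 43. 36⁻¹ ≡ 6 (mod 43) since 36·6 = 216 ≡ 1, so λ ≡ 4.
  x = λ² - 40 - 33 = 16 - 73 ≡ 29; y = λ·(40 - 29) - 41 ≡ 3. → (29, 3)
5P: (29, 3) + (33, 13). λ = (13 - 3)/(33 - 29) ≡ 10/4 mod 43. 4⁻¹ ≡ 11 (mod 43) since 4·11 = 44 ≡ 1, so λ ≡ 24.
  x = λ² - 29 - 33 = 576 - 62 ≡ 41; y = λ·(29 - 41) - 3 ≡ 10. → (41, 10)
6P: (41, 10) + (33, 13). λ = (13 - 10)/(33 - 41) ≡ 3/35 mod 43. 35⁻¹ ≡ 16 (mod 43), so λ ≡ 5.
  x = λ² - 41 - 33 = 25 - 74 ≡ 37; y = λ·(41 - 37) - 10 ≡ 10. → (37, 10)
7P: (37, 10) + (33, 13). λ = (13 - 10)/(33 - 37) ≡ 3/39 mod 43. 39⁻¹ ≡ 32 (mod 43), so λ ≡ 10.
  x = λ² - 37 - 33 = 100 - 70 ≡ 30; y = λ·(37 - 30) - 10 ≡ 17. → (30, 17)

(30, 17)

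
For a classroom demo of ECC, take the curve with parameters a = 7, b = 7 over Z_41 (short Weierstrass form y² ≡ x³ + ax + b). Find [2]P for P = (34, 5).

tangent at (34, 5): λ = (3·34² + 7)/(2·5) ≡ 31/10. 10⁻¹ ≡ 37 (mod 41) since 10·37 = 370 ≡ 1, so λ ≡ 31·37 ≡ 40.
  x = λ² - 34 - 34 = 1600 - 68 ≡ 15; y = λ·(34 - 15) - 5 ≡ 17. → (15, 17)

(15, 17)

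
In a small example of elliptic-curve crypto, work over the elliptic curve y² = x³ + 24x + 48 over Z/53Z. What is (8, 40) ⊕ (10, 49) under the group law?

(8, 40) + (10, 49). λ = (49 - 40)/(10 - 8) ≡ 9/2 mod 53. 2⁻¹ ≡ 27 (mod 53), so λ ≡ 31.
  x = λ² - 8 - 10 = 961 - 18 ≡ 42; y = λ·(8 - 42) - 40 ≡ 19. → (42, 19)

(42, 19)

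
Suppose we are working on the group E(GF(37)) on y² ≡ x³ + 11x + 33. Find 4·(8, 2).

(9, 26)

Write Q = (8, 2).
Double-and-add on 4 = (100)₂. Start with Q = (8, 2) for the leading 1-bit.
double: tangent at (8, 2): λ = (3·8² + 11)/(2·2) ≡ 18/4. 4⁻¹ ≡ 28 (mod 37), so λ ≡ 18·28 ≡ 23.
  x = λ² - 8 - 8 = 529 - 16 ≡ 32; y = λ·(8 - 32) - 2 ≡ 1. → (32, 1)
double: tangent at (32, 1): λ = (3·32² + 11)/(2·1) ≡ 12/2. 2⁻¹ ≡ 19 (mod 37), so λ ≡ 12·19 ≡ 6.
  x = λ² - 32 - 32 = 36 - 64 ≡ 9; y = λ·(32 - 9) - 1 ≡ 26. → (9, 26)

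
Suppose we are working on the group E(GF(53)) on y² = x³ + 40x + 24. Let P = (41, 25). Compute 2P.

tangent at (41, 25): λ = (3·41² + 40)/(2·25) ≡ 48/50. 50⁻¹ ≡ 35 (mod 53), so λ ≡ 48·35 ≡ 37.
  x = λ² - 41 - 41 = 1369 - 82 ≡ 15; y = λ·(41 - 15) - 25 ≡ 36. → (15, 36)

(15, 36)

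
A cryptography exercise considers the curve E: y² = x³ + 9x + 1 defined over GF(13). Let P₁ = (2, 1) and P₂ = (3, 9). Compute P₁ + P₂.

(7, 11)

(2, 1) + (3, 9). λ = (9 - 1)/(3 - 2) ≡ 8/1 mod 13. 1⁻¹ ≡ 1 (mod 13) since 1·1 = 1 ≡ 1, so λ ≡ 8.
  x = λ² - 2 - 3 = 64 - 5 ≡ 7; y = λ·(2 - 7) - 1 ≡ 11. → (7, 11)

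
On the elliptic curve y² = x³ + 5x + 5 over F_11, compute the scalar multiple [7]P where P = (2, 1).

(5, 10)

Repeated addition: build up to 7P.
2P: tangent at (2, 1): λ = (3·2² + 5)/(2·1) ≡ 6/2. 2⁻¹ ≡ 6 (mod 11) since 2·6 = 12 ≡ 1, so λ ≡ 6·6 ≡ 3.
  x = λ² - 2 - 2 = 9 - 4 ≡ 5; y = λ·(2 - 5) - 1 ≡ 1. → (5, 1)
3P: (5, 1) + (2, 1). λ = (1 - 1)/(2 - 5) ≡ 0/8 mod 11. 8⁻¹ ≡ 7 (mod 11), so λ ≡ 0.
  x = λ² - 5 - 2 = 0 - 7 ≡ 4; y = λ·(5 - 4) - 1 ≡ 10. → (4, 10)
4P: (4, 10) + (2, 1). λ = (1 - 10)/(2 - 4) ≡ 2/9 mod 11. 9⁻¹ ≡ 5 (mod 11), so λ ≡ 10.
  x = λ² - 4 - 2 = 100 - 6 ≡ 6; y = λ·(4 - 6) - 10 ≡ 3. → (6, 3)
5P: (6, 3) + (2, 1). λ = (1 - 3)/(2 - 6) ≡ 9/7 mod 11. 7⁻¹ ≡ 8 (mod 11), so λ ≡ 6.
  x = λ² - 6 - 2 = 36 - 8 ≡ 6; y = λ·(6 - 6) - 3 ≡ 8. → (6, 8)
6P: (6, 8) + (2, 1). λ = (1 - 8)/(2 - 6) ≡ 4/7 mod 11. 7⁻¹ ≡ 8 (mod 11) since 7·8 = 56 ≡ 1, so λ ≡ 10.
  x = λ² - 6 - 2 = 100 - 8 ≡ 4; y = λ·(6 - 4) - 8 ≡ 1. → (4, 1)
7P: (4, 1) + (2, 1). λ = (1 - 1)/(2 - 4) ≡ 0/9 mod 11. 9⁻¹ ≡ 5 (mod 11), so λ ≡ 0.
  x = λ² - 4 - 2 = 0 - 6 ≡ 5; y = λ·(4 - 5) - 1 ≡ 10. → (5, 10)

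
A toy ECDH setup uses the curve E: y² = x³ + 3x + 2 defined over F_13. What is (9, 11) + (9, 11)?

(4, 0)

tangent at (9, 11): λ = (3·9² + 3)/(2·11) ≡ 12/9. 9⁻¹ ≡ 3 (mod 13) since 9·3 = 27 ≡ 1, so λ ≡ 12·3 ≡ 10.
  x = λ² - 9 - 9 = 100 - 18 ≡ 4; y = λ·(9 - 4) - 11 ≡ 0. → (4, 0)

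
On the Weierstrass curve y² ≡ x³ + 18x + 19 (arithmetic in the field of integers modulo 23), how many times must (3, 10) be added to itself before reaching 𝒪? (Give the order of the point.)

2P: tangent at (3, 10): λ = (3·3² + 18)/(2·10) ≡ 22/20. 20⁻¹ ≡ 15 (mod 23) since 20·15 = 300 ≡ 1, so λ ≡ 22·15 ≡ 8.
  x = λ² - 3 - 3 = 64 - 6 ≡ 12; y = λ·(3 - 12) - 10 ≡ 10. → (12, 10)
3P: (12, 10) + (3, 10). λ = (10 - 10)/(3 - 12) ≡ 0/14 mod 23. 14⁻¹ ≡ 5 (mod 23) since 14·5 = 70 ≡ 1, so λ ≡ 0.
  x = λ² - 12 - 3 = 0 - 15 ≡ 8; y = λ·(12 - 8) - 10 ≡ 13. → (8, 13)
4P: (8, 13) + (3, 10). λ = (10 - 13)/(3 - 8) ≡ 20/18 mod 23. 18⁻¹ ≡ 9 (mod 23) since 18·9 = 162 ≡ 1, so λ ≡ 19.
  x = λ² - 8 - 3 = 361 - 11 ≡ 5; y = λ·(8 - 5) - 13 ≡ 21. → (5, 21)
5P: (5, 21) + (3, 10). λ = (10 - 21)/(3 - 5) ≡ 12/21 mod 23. 21⁻¹ ≡ 11 (mod 23) since 21·11 = 231 ≡ 1, so λ ≡ 17.
  x = λ² - 5 - 3 = 289 - 8 ≡ 5; y = λ·(5 - 5) - 21 ≡ 2. → (5, 2)
6P: (5, 2) + (3, 10). λ = (10 - 2)/(3 - 5) ≡ 8/21 mod 23. 21⁻¹ ≡ 11 (mod 23) since 21·11 = 231 ≡ 1, so λ ≡ 19.
  x = λ² - 5 - 3 = 361 - 8 ≡ 8; y = λ·(5 - 8) - 2 ≡ 10. → (8, 10)
7P: (8, 10) + (3, 10). λ = (10 - 10)/(3 - 8) ≡ 0/18 mod 23. 18⁻¹ ≡ 9 (mod 23), so λ ≡ 0.
  x = λ² - 8 - 3 = 0 - 11 ≡ 12; y = λ·(8 - 12) - 10 ≡ 13. → (12, 13)
8P: (12, 13) + (3, 10). λ = (10 - 13)/(3 - 12) ≡ 20/14 mod 23. 14⁻¹ ≡ 5 (mod 23), so λ ≡ 8.
  x = λ² - 12 - 3 = 64 - 15 ≡ 3; y = λ·(12 - 3) - 13 ≡ 13. → (3, 13)
9P: (3, 13) + (3, 10): same x and y₁ ≡ -y₂, so the sum is 𝒪.
9P = 𝒪, so the order is 9.

9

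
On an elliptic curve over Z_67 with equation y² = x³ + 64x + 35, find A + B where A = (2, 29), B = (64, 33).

(2, 29) + (64, 33). λ = (33 - 29)/(64 - 2) ≡ 4/62 mod 67. 62⁻¹ ≡ 40 (mod 67), so λ ≡ 26.
  x = λ² - 2 - 64 = 676 - 66 ≡ 7; y = λ·(2 - 7) - 29 ≡ 42. → (7, 42)

(7, 42)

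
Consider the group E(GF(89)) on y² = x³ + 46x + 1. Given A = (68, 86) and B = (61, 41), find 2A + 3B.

(38, 27)

First 2A:
Repeated addition: build up to 2A.
2A: tangent at (68, 86): λ = (3·68² + 46)/(2·86) ≡ 34/83. 83⁻¹ ≡ 74 (mod 89), so λ ≡ 34·74 ≡ 24.
  x = λ² - 68 - 68 = 576 - 136 ≡ 84; y = λ·(68 - 84) - 86 ≡ 64. → (84, 64)
2A = (84, 64).
Next 3B:
Repeated addition: build up to 3B.
2B: tangent at (61, 41): λ = (3·61² + 46)/(2·41) ≡ 84/82. 82⁻¹ ≡ 38 (mod 89), so λ ≡ 84·38 ≡ 77.
  x = λ² - 61 - 61 = 5929 - 122 ≡ 22; y = λ·(61 - 22) - 41 ≡ 25. → (22, 25)
3B: (22, 25) + (61, 41). λ = (41 - 25)/(61 - 22) ≡ 16/39 mod 89. 39⁻¹ ≡ 16 (mod 89), so λ ≡ 78.
  x = λ² - 22 - 61 = 6084 - 83 ≡ 38; y = λ·(22 - 38) - 25 ≡ 62. → (38, 62)
3B = (38, 62).
Finally 2A + 3B:
(84, 64) + (38, 62). λ = (62 - 64)/(38 - 84) ≡ 87/43 mod 89. 43⁻¹ ≡ 29 (mod 89) since 43·29 = 1247 ≡ 1, so λ ≡ 31.
  x = λ² - 84 - 38 = 961 - 122 ≡ 38; y = λ·(84 - 38) - 64 ≡ 27. → (38, 27)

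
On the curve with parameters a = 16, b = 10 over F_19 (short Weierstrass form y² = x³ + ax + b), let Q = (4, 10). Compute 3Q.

Repeated addition: build up to 3Q.
2Q: tangent at (4, 10): λ = (3·4² + 16)/(2·10) ≡ 7/1. 1⁻¹ ≡ 1 (mod 19) since 1·1 = 1 ≡ 1, so λ ≡ 7·1 ≡ 7.
  x = λ² - 4 - 4 = 49 - 8 ≡ 3; y = λ·(4 - 3) - 10 ≡ 16. → (3, 16)
3Q: (3, 16) + (4, 10). λ = (10 - 16)/(4 - 3) ≡ 13/1 mod 19. 1⁻¹ ≡ 1 (mod 19), so λ ≡ 13.
  x = λ² - 3 - 4 = 169 - 7 ≡ 10; y = λ·(3 - 10) - 16 ≡ 7. → (10, 7)

(10, 7)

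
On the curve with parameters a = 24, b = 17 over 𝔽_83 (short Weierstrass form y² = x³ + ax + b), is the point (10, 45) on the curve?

y² = 45² ≡ 33; x³ + 24x + 17 = 1257 ≡ 12 (mod 83). 33 ≠ 12.

no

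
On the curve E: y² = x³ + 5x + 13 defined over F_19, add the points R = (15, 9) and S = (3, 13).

(15, 9) + (3, 13). λ = (13 - 9)/(3 - 15) ≡ 4/7 mod 19. 7⁻¹ ≡ 11 (mod 19), so λ ≡ 6.
  x = λ² - 15 - 3 = 36 - 18 ≡ 18; y = λ·(15 - 18) - 9 ≡ 11. → (18, 11)

(18, 11)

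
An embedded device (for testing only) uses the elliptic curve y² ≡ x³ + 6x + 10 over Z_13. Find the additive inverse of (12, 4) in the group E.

(12, 9)

-(12, 4) = (12, -4 mod 13) = (12, 9).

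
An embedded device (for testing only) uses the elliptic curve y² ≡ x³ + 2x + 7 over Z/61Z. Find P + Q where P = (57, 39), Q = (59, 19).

(45, 24)

(57, 39) + (59, 19). λ = (19 - 39)/(59 - 57) ≡ 41/2 mod 61. 2⁻¹ ≡ 31 (mod 61) since 2·31 = 62 ≡ 1, so λ ≡ 51.
  x = λ² - 57 - 59 = 2601 - 116 ≡ 45; y = λ·(57 - 45) - 39 ≡ 24. → (45, 24)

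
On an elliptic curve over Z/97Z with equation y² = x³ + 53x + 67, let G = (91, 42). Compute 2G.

tangent at (91, 42): λ = (3·91² + 53)/(2·42) ≡ 64/84. 84⁻¹ ≡ 82 (mod 97), so λ ≡ 64·82 ≡ 10.
  x = λ² - 91 - 91 = 100 - 182 ≡ 15; y = λ·(91 - 15) - 42 ≡ 39. → (15, 39)

(15, 39)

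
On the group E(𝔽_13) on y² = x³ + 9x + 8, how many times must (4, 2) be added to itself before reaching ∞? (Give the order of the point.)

2P: tangent at (4, 2): λ = (3·4² + 9)/(2·2) ≡ 5/4. 4⁻¹ ≡ 10 (mod 13) since 4·10 = 40 ≡ 1, so λ ≡ 5·10 ≡ 11.
  x = λ² - 4 - 4 = 121 - 8 ≡ 9; y = λ·(4 - 9) - 2 ≡ 8. → (9, 8)
3P: (9, 8) + (4, 2). λ = (2 - 8)/(4 - 9) ≡ 7/8 mod 13. 8⁻¹ ≡ 5 (mod 13) since 8·5 = 40 ≡ 1, so λ ≡ 9.
  x = λ² - 9 - 4 = 81 - 13 ≡ 3; y = λ·(9 - 3) - 8 ≡ 7. → (3, 7)
4P: (3, 7) + (4, 2). λ = (2 - 7)/(4 - 3) ≡ 8/1 mod 13. 1⁻¹ ≡ 1 (mod 13), so λ ≡ 8.
  x = λ² - 3 - 4 = 64 - 7 ≡ 5; y = λ·(3 - 5) - 7 ≡ 3. → (5, 3)
5P: (5, 3) + (4, 2). λ = (2 - 3)/(4 - 5) ≡ 12/12 mod 13. 12⁻¹ ≡ 12 (mod 13) since 12·12 = 144 ≡ 1, so λ ≡ 1.
  x = λ² - 5 - 4 = 1 - 9 ≡ 5; y = λ·(5 - 5) - 3 ≡ 10. → (5, 10)
6P: (5, 10) + (4, 2). λ = (2 - 10)/(4 - 5) ≡ 5/12 mod 13. 12⁻¹ ≡ 12 (mod 13) since 12·12 = 144 ≡ 1, so λ ≡ 8.
  x = λ² - 5 - 4 = 64 - 9 ≡ 3; y = λ·(5 - 3) - 10 ≡ 6. → (3, 6)
7P: (3, 6) + (4, 2). λ = (2 - 6)/(4 - 3) ≡ 9/1 mod 13. 1⁻¹ ≡ 1 (mod 13) since 1·1 = 1 ≡ 1, so λ ≡ 9.
  x = λ² - 3 - 4 = 81 - 7 ≡ 9; y = λ·(3 - 9) - 6 ≡ 5. → (9, 5)
8P: (9, 5) + (4, 2). λ = (2 - 5)/(4 - 9) ≡ 10/8 mod 13. 8⁻¹ ≡ 5 (mod 13) since 8·5 = 40 ≡ 1, so λ ≡ 11.
  x = λ² - 9 - 4 = 121 - 13 ≡ 4; y = λ·(9 - 4) - 5 ≡ 11. → (4, 11)
9P: (4, 11) + (4, 2): same x and y₁ ≡ -y₂, so the sum is ∞.
9P = ∞, so the order is 9.

9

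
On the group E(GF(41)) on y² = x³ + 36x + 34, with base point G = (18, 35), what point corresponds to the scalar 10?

(18, 35)

Double-and-add on 10 = (1010)₂. Start with G = (18, 35) for the leading 1-bit.
double: tangent at (18, 35): λ = (3·18² + 36)/(2·35) ≡ 24/29. 29⁻¹ ≡ 17 (mod 41), so λ ≡ 24·17 ≡ 39.
  x = λ² - 18 - 18 = 1521 - 36 ≡ 9; y = λ·(18 - 9) - 35 ≡ 29. → (9, 29)
double: tangent at (9, 29): λ = (3·9² + 36)/(2·29) ≡ 33/17. 17⁻¹ ≡ 29 (mod 41) since 17·29 = 493 ≡ 1, so λ ≡ 33·29 ≡ 14.
  x = λ² - 9 - 9 = 196 - 18 ≡ 14; y = λ·(9 - 14) - 29 ≡ 24. → (14, 24)
add G: (14, 24) + (18, 35). λ = (35 - 24)/(18 - 14) ≡ 11/4 mod 41. 4⁻¹ ≡ 31 (mod 41) since 4·31 = 124 ≡ 1, so λ ≡ 13.
  x = λ² - 14 - 18 = 169 - 32 ≡ 14; y = λ·(14 - 14) - 24 ≡ 17. → (14, 17)
double: tangent at (14, 17): λ = (3·14² + 36)/(2·17) ≡ 9/34. 34⁻¹ ≡ 35 (mod 41), so λ ≡ 9·35 ≡ 28.
  x = λ² - 14 - 14 = 784 - 28 ≡ 18; y = λ·(14 - 18) - 17 ≡ 35. → (18, 35)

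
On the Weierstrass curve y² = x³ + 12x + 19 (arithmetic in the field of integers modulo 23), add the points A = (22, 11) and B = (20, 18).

(22, 11) + (20, 18). λ = (18 - 11)/(20 - 22) ≡ 7/21 mod 23. 21⁻¹ ≡ 11 (mod 23), so λ ≡ 8.
  x = λ² - 22 - 20 = 64 - 42 ≡ 22; y = λ·(22 - 22) - 11 ≡ 12. → (22, 12)

(22, 12)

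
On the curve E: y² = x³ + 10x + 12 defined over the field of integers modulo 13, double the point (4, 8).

tangent at (4, 8): λ = (3·4² + 10)/(2·8) ≡ 6/3. 3⁻¹ ≡ 9 (mod 13), so λ ≡ 6·9 ≡ 2.
  x = λ² - 4 - 4 = 4 - 8 ≡ 9; y = λ·(4 - 9) - 8 ≡ 8. → (9, 8)

(9, 8)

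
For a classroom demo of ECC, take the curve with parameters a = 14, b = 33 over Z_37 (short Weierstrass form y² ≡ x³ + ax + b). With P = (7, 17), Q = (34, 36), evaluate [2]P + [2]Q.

(13, 28)

First 2P:
Repeated addition: build up to 2P.
2P: tangent at (7, 17): λ = (3·7² + 14)/(2·17) ≡ 13/34. 34⁻¹ ≡ 12 (mod 37) since 34·12 = 408 ≡ 1, so λ ≡ 13·12 ≡ 8.
  x = λ² - 7 - 7 = 64 - 14 ≡ 13; y = λ·(7 - 13) - 17 ≡ 9. → (13, 9)
2P = (13, 9).
Next 2Q:
Repeated addition: build up to 2Q.
2Q: tangent at (34, 36): λ = (3·34² + 14)/(2·36) ≡ 4/35. 35⁻¹ ≡ 18 (mod 37) since 35·18 = 630 ≡ 1, so λ ≡ 4·18 ≡ 35.
  x = λ² - 34 - 34 = 1225 - 68 ≡ 10; y = λ·(34 - 10) - 36 ≡ 27. → (10, 27)
2Q = (10, 27).
Finally 2P + 2Q:
(13, 9) + (10, 27). λ = (27 - 9)/(10 - 13) ≡ 18/34 mod 37. 34⁻¹ ≡ 12 (mod 37) since 34·12 = 408 ≡ 1, so λ ≡ 31.
  x = λ² - 13 - 10 = 961 - 23 ≡ 13; y = λ·(13 - 13) - 9 ≡ 28. → (13, 28)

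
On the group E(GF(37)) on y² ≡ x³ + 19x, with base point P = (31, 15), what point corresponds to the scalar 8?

(34, 29)

Repeated addition: build up to 8P.
2P: tangent at (31, 15): λ = (3·31² + 19)/(2·15) ≡ 16/30. 30⁻¹ ≡ 21 (mod 37), so λ ≡ 16·21 ≡ 3.
  x = λ² - 31 - 31 = 9 - 62 ≡ 21; y = λ·(31 - 21) - 15 ≡ 15. → (21, 15)
3P: (21, 15) + (31, 15). λ = (15 - 15)/(31 - 21) ≡ 0/10 mod 37. 10⁻¹ ≡ 26 (mod 37), so λ ≡ 0.
  x = λ² - 21 - 31 = 0 - 52 ≡ 22; y = λ·(21 - 22) - 15 ≡ 22. → (22, 22)
4P: (22, 22) + (31, 15). λ = (15 - 22)/(31 - 22) ≡ 30/9 mod 37. 9⁻¹ ≡ 33 (mod 37) since 9·33 = 297 ≡ 1, so λ ≡ 28.
  x = λ² - 22 - 31 = 784 - 53 ≡ 28; y = λ·(22 - 28) - 22 ≡ 32. → (28, 32)
5P: (28, 32) + (31, 15). λ = (15 - 32)/(31 - 28) ≡ 20/3 mod 37. 3⁻¹ ≡ 25 (mod 37), so λ ≡ 19.
  x = λ² - 28 - 31 = 361 - 59 ≡ 6; y = λ·(28 - 6) - 32 ≡ 16. → (6, 16)
6P: (6, 16) + (31, 15). λ = (15 - 16)/(31 - 6) ≡ 36/25 mod 37. 25⁻¹ ≡ 3 (mod 37), so λ ≡ 34.
  x = λ² - 6 - 31 = 1156 - 37 ≡ 9; y = λ·(6 - 9) - 16 ≡ 30. → (9, 30)
7P: (9, 30) + (31, 15). λ = (15 - 30)/(31 - 9) ≡ 22/22 mod 37. 22⁻¹ ≡ 32 (mod 37) since 22·32 = 704 ≡ 1, so λ ≡ 1.
  x = λ² - 9 - 31 = 1 - 40 ≡ 35; y = λ·(9 - 35) - 30 ≡ 18. → (35, 18)
8P: (35, 18) + (31, 15). λ = (15 - 18)/(31 - 35) ≡ 34/33 mod 37. 33⁻¹ ≡ 9 (mod 37) since 33·9 = 297 ≡ 1, so λ ≡ 10.
  x = λ² - 35 - 31 = 100 - 66 ≡ 34; y = λ·(35 - 34) - 18 ≡ 29. → (34, 29)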